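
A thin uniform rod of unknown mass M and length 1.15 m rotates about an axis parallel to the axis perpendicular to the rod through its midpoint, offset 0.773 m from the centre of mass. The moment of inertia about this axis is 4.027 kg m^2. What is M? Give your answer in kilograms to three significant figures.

I = I_cm + Md² = (1/12)ML² + Md² = M·[0.0833333·(1.15)² + (0.773)²] = M·0.70774.
So M = 4.027 / 0.70774 = 5.69 kg.

5.69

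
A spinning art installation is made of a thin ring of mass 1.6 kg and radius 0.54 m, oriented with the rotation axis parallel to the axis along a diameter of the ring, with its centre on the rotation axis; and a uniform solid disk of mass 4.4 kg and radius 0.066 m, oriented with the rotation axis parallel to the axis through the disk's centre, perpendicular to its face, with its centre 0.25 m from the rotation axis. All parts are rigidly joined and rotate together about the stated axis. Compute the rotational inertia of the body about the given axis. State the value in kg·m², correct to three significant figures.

Thin ring: I_cm = (1/2)MR² = (1/2)(1.6)(0.54)² = 0.23328 kg·m²; axis through the centre, so I = 0.23328 kg·m².
Solid disk: I_cm = (1/2)MR² = (1/2)(4.4)(0.066)² = 0.0095832 kg·m²; centre at d = 0.25 m, so the parallel axis theorem gives I = 0.0095832 + (4.4)(0.25)² = 0.28458 kg·m².
Total I = 0.23328 + 0.28458 = 0.51786 kg·m².

0.518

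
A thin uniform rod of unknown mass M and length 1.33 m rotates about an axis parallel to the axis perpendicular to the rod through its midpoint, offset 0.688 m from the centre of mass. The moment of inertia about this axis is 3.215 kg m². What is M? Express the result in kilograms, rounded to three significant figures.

5.18

I = I_cm + Md² = (1/12)ML² + Md² = M·[0.0833333·(1.33)² + (0.688)²] = M·0.62075.
So M = 3.215 / 0.62075 = 5.1792 kg.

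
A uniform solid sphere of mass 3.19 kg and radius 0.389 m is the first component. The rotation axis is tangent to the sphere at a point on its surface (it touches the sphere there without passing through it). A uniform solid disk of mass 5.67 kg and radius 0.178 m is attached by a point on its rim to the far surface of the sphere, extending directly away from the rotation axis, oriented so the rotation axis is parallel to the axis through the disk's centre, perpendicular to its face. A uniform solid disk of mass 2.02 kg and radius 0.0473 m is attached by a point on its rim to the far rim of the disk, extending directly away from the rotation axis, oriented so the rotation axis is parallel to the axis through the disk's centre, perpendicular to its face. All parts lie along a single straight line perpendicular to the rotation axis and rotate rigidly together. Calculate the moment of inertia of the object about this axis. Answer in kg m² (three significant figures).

Solid sphere: I_cm = (2/5)MR² = (2/5)(3.19)(0.389)² = 0.19309 kg m²; centre at d = 0.389 m, so I = I_cm + Md² gives I = 0.19309 + (3.19)(0.389)² = 0.6758 kg m².
Solid disk: I_cm = (1/2)MR² = (1/2)(5.67)(0.178)² = 0.089824 kg m²; centre at d = 0.389 + 0.389 + 0.178 = 0.956 m, so I = I_cm + Md² gives I = 0.089824 + (5.67)(0.956)² = 5.2718 kg m².
Solid disk: I_cm = (1/2)MR² = (1/2)(2.02)(0.0473)² = 0.0022597 kg m²; centre at d = 0.389 + 0.389 + 0.178 + 0.178 + 0.0473 = 1.1813 m, so I = I_cm + Md² gives I = 0.0022597 + (2.02)(1.1813)² = 2.8211 kg m².
Total I = 0.6758 + 5.2718 + 2.8211 = 8.7687 kg m².

8.77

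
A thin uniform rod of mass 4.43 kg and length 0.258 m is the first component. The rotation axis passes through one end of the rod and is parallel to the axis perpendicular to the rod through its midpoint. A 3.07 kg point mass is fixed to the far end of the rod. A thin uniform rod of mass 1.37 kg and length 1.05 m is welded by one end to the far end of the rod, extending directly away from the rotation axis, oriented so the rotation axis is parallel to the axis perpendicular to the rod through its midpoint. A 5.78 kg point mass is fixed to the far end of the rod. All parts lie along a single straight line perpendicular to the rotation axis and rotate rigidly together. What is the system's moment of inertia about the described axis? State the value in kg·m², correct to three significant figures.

Thin rod: I_cm = (1/12)ML² = (1/12)(4.43)(0.258)² = 0.024573 kg·m²; centre at d = 0.129 m, so I = I_cm + Md² gives I = 0.024573 + (4.43)(0.129)² = 0.098293 kg·m².
Point mass: I_cm = 0; centre at d = 0.129 + 0.129 = 0.258 m, so I = I_cm + Md² gives I = 0 + (3.07)(0.258)² = 0.20435 kg·m².
Thin rod: I_cm = (1/12)ML² = (1/12)(1.37)(1.05)² = 0.12587 kg·m²; centre at d = 0.129 + 0.129 + 0.525 = 0.783 m, so I = I_cm + Md² gives I = 0.12587 + (1.37)(0.783)² = 0.9658 kg·m².
Point mass: I_cm = 0; centre at d = 0.129 + 0.129 + 0.525 + 0.525 = 1.308 m, so I = I_cm + Md² gives I = 0 + (5.78)(1.308)² = 9.8888 kg·m².
Total I = 0.098293 + 0.20435 + 0.9658 + 9.8888 = 11.157 kg·m².

11.2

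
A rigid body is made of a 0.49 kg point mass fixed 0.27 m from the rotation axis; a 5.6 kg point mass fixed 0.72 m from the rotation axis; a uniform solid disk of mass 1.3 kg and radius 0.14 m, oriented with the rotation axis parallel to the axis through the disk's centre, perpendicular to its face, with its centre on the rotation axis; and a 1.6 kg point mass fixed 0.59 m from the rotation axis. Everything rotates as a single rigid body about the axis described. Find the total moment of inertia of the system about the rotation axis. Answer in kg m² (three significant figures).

Point mass: I_cm = 0; centre at d = 0.27 m, so I = I_cm + Md² gives I = 0 + (0.49)(0.27)² = 0.035721 kg m².
Point mass: I_cm = 0; centre at d = 0.72 m, so I = I_cm + Md² gives I = 0 + (5.6)(0.72)² = 2.903 kg m².
Solid disk: I_cm = (1/2)MR² = (1/2)(1.3)(0.14)² = 0.01274 kg m²; axis through the centre, so I = 0.01274 kg m².
Point mass: I_cm = 0; centre at d = 0.59 m, so I = I_cm + Md² gives I = 0 + (1.6)(0.59)² = 0.55696 kg m².
Total I = 0.035721 + 2.903 + 0.01274 + 0.55696 = 3.5085 kg m².

3.51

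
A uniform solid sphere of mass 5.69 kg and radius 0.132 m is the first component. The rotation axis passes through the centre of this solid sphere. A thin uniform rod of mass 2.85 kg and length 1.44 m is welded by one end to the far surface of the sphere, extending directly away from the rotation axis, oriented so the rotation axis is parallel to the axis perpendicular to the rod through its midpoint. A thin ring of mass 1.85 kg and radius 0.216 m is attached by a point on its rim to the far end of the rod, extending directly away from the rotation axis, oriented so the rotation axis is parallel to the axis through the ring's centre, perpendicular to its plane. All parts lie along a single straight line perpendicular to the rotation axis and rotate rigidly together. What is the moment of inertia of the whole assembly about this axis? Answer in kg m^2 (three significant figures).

Solid sphere: I_cm = (2/5)MR² = (2/5)(5.69)(0.132)² = 0.039657 kg m^2; axis through the centre, so I = 0.039657 kg m^2.
Thin rod: I_cm = (1/12)ML² = (1/12)(2.85)(1.44)² = 0.49248 kg m^2; centre at d = 0.132 + 0.72 = 0.852 m, so the parallel axis theorem gives I = 0.49248 + (2.85)(0.852)² = 2.5613 kg m^2.
Thin ring: I_cm = MR² = (1.85)(0.216)² = 0.086314 kg m^2; centre at d = 0.132 + 0.72 + 0.72 + 0.216 = 1.788 m, so the parallel axis theorem gives I = 0.086314 + (1.85)(1.788)² = 6.0007 kg m^2.
Total I = 0.039657 + 2.5613 + 6.0007 = 8.6016 kg m^2.

8.60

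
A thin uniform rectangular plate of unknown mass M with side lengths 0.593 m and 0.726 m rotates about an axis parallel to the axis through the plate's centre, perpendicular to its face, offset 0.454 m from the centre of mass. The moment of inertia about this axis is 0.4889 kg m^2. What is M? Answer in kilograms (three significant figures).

1.75

I = I_cm + Md² = (1/12)M(a²+b²) + Md² = M·[0.0833333·[(0.593)² + (0.726)²] + (0.454)²] = M·0.27934.
So M = 0.4889 / 0.27934 = 1.7502 kg.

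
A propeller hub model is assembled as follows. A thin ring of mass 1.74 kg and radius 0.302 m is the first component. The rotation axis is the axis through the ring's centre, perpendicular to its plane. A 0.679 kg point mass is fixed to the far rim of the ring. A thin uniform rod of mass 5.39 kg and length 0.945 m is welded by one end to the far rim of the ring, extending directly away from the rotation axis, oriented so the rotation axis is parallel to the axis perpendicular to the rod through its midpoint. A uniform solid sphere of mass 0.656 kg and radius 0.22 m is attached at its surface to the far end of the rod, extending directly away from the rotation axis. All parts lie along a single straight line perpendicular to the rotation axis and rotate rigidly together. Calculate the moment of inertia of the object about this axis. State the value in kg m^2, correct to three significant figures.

Thin ring: I_cm = MR² = (1.74)(0.302)² = 0.15869 kg m^2; axis through the centre, so I = 0.15869 kg m^2.
Point mass: I_cm = 0; centre at d = 0.302 m, so I = I_cm + Md² gives I = 0 + (0.679)(0.302)² = 0.061928 kg m^2.
Thin rod: I_cm = (1/12)ML² = (1/12)(5.39)(0.945)² = 0.40112 kg m^2; centre at d = 0.302 + 0.4725 = 0.7745 m, so I = I_cm + Md² gives I = 0.40112 + (5.39)(0.7745)² = 3.6343 kg m^2.
Solid sphere: I_cm = (2/5)MR² = (2/5)(0.656)(0.22)² = 0.0127 kg m^2; centre at d = 0.302 + 0.4725 + 0.4725 + 0.22 = 1.467 m, so I = I_cm + Md² gives I = 0.0127 + (0.656)(1.467)² = 1.4245 kg m^2.
Total I = 0.15869 + 0.061928 + 3.6343 + 1.4245 = 5.2794 kg m^2.

5.28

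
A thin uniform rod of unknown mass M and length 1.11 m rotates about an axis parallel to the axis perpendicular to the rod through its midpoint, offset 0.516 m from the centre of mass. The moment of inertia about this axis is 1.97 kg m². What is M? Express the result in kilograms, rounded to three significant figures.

5.34

I = I_cm + Md² = (1/12)ML² + Md² = M·[0.0833333·(1.11)² + (0.516)²] = M·0.36893.
So M = 1.97 / 0.36893 = 5.3398 kg.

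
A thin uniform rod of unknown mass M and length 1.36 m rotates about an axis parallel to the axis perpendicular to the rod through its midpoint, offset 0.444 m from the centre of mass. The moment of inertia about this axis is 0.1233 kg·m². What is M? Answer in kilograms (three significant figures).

0.351

I = I_cm + Md² = (1/12)ML² + Md² = M·[0.0833333·(1.36)² + (0.444)²] = M·0.35127.
So M = 0.1233 / 0.35127 = 0.35101 kg.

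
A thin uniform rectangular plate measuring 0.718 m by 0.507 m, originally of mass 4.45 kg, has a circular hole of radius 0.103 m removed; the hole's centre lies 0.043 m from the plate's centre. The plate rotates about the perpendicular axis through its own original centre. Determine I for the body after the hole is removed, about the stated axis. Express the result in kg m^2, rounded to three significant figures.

0.284

Unpierced body about its centre: I₀ = (1/12)M(a²+b²) = (1/12)(4.45)[(0.718)² + (0.507)²] = 0.2865 kg m^2.
The removed disk has mass m = M·πr²/(ab) = (4.45)·π(0.103)²/(0.718·0.507) = 0.40743 kg (same uniform areal density).
Its moment of inertia about the rotation axis (parallel-axis theorem): I_hole = (1/2)mr² + md² = (1/2)(0.40743)(0.103)² + (0.40743)(0.043)² = 0.0029145 kg m^2.
Treating the hole as negative mass, I = I₀ − I_hole = 0.2865 − 0.0029145 = 0.28358 kg m^2.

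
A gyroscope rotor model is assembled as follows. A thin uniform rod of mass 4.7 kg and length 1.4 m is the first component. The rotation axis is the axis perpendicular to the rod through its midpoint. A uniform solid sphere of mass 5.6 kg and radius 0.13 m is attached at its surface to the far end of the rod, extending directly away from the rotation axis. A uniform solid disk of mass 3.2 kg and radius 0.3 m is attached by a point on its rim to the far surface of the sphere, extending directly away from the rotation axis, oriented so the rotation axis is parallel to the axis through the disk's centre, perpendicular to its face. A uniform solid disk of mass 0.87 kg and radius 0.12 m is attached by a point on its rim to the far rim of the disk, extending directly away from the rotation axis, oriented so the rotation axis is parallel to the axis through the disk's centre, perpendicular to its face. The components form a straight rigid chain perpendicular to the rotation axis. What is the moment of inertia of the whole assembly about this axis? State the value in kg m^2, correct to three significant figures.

Thin rod: I_cm = (1/12)ML² = (1/12)(4.7)(1.4)² = 0.76767 kg m^2; axis through the centre, so I = 0.76767 kg m^2.
Solid sphere: I_cm = (2/5)MR² = (2/5)(5.6)(0.13)² = 0.037856 kg m^2; centre at d = 0.7 + 0.13 = 0.83 m, so I = I_cm + Md² gives I = 0.037856 + (5.6)(0.83)² = 3.8957 kg m^2.
Solid disk: I_cm = (1/2)MR² = (1/2)(3.2)(0.3)² = 0.144 kg m^2; centre at d = 0.7 + 0.13 + 0.13 + 0.3 = 1.26 m, so I = I_cm + Md² gives I = 0.144 + (3.2)(1.26)² = 5.2243 kg m^2.
Solid disk: I_cm = (1/2)MR² = (1/2)(0.87)(0.12)² = 0.006264 kg m^2; centre at d = 0.7 + 0.13 + 0.13 + 0.3 + 0.3 + 0.12 = 1.68 m, so I = I_cm + Md² gives I = 0.006264 + (0.87)(1.68)² = 2.4618 kg m^2.
Total I = 0.76767 + 3.8957 + 5.2243 + 2.4618 = 12.349 kg m^2.

12.3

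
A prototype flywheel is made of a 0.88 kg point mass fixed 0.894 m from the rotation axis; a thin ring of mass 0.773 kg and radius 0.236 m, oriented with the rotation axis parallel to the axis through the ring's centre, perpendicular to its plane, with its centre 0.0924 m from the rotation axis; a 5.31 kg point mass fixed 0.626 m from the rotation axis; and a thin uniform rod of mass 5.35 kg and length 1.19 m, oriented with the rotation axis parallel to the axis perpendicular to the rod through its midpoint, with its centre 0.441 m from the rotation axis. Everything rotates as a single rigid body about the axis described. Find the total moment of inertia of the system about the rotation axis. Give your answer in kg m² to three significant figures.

Point mass: I_cm = 0; centre at d = 0.894 m, so the parallel axis theorem gives I = 0 + (0.88)(0.894)² = 0.70333 kg m².
Thin ring: I_cm = MR² = (0.773)(0.236)² = 0.043053 kg m²; centre at d = 0.0924 m, so the parallel axis theorem gives I = 0.043053 + (0.773)(0.0924)² = 0.049653 kg m².
Point mass: I_cm = 0; centre at d = 0.626 m, so the parallel axis theorem gives I = 0 + (5.31)(0.626)² = 2.0809 kg m².
Thin rod: I_cm = (1/12)ML² = (1/12)(5.35)(1.19)² = 0.63134 kg m²; centre at d = 0.441 m, so the parallel axis theorem gives I = 0.63134 + (5.35)(0.441)² = 1.6718 kg m².
Total I = 0.70333 + 0.049653 + 2.0809 + 1.6718 = 4.5057 kg m².

4.51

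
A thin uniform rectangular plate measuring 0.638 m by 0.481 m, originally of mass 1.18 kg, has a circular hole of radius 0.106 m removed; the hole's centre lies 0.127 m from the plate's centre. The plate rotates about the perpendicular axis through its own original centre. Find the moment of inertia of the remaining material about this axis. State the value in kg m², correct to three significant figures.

Unpierced body about its centre: I₀ = (1/12)M(a²+b²) = (1/12)(1.18)[(0.638)² + (0.481)²] = 0.062776 kg m².
The removed disk has mass m = M·πr²/(ab) = (1.18)·π(0.106)²/(0.638·0.481) = 0.13573 kg (same uniform areal density).
Its moment of inertia about the rotation axis (parallel-axis theorem): I_hole = (1/2)mr² + md² = (1/2)(0.13573)(0.106)² + (0.13573)(0.127)² = 0.0029517 kg m².
Treating the hole as negative mass, I = I₀ − I_hole = 0.062776 − 0.0029517 = 0.059825 kg m².

0.0598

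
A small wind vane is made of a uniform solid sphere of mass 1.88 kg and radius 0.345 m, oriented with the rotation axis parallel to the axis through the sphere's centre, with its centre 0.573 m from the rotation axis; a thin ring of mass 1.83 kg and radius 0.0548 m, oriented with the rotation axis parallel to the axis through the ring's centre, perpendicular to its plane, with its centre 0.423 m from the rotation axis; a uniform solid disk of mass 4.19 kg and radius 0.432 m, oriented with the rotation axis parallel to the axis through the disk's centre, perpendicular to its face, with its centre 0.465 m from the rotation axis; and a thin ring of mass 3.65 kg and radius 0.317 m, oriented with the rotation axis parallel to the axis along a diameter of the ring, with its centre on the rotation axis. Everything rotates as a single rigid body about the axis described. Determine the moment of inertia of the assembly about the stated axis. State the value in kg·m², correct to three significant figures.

Solid sphere: I_cm = (2/5)MR² = (2/5)(1.88)(0.345)² = 0.089507 kg·m²; centre at d = 0.573 m, so I = I_cm + Md² gives I = 0.089507 + (1.88)(0.573)² = 0.70677 kg·m².
Thin ring: I_cm = MR² = (1.83)(0.0548)² = 0.0054956 kg·m²; centre at d = 0.423 m, so I = I_cm + Md² gives I = 0.0054956 + (1.83)(0.423)² = 0.33294 kg·m².
Solid disk: I_cm = (1/2)MR² = (1/2)(4.19)(0.432)² = 0.39098 kg·m²; centre at d = 0.465 m, so I = I_cm + Md² gives I = 0.39098 + (4.19)(0.465)² = 1.297 kg·m².
Thin ring: I_cm = (1/2)MR² = (1/2)(3.65)(0.317)² = 0.18339 kg·m²; axis through the centre, so I = 0.18339 kg·m².
Total I = 0.70677 + 0.33294 + 1.297 + 0.18339 = 2.5201 kg·m².

2.52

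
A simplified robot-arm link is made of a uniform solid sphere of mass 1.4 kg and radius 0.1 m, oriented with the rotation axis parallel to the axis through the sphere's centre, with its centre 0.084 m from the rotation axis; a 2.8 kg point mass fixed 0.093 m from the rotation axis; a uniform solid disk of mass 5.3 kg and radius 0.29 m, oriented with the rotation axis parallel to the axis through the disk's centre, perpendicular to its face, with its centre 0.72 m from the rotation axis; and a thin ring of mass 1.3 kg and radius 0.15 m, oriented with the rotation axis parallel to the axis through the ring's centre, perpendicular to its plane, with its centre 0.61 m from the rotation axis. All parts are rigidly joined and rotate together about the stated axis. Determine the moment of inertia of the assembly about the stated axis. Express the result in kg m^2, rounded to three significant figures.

Solid sphere: I_cm = (2/5)MR² = (2/5)(1.4)(0.1)² = 0.0056 kg m^2; centre at d = 0.084 m, so the parallel axis theorem gives I = 0.0056 + (1.4)(0.084)² = 0.015478 kg m^2.
Point mass: I_cm = 0; centre at d = 0.093 m, so the parallel axis theorem gives I = 0 + (2.8)(0.093)² = 0.024217 kg m^2.
Solid disk: I_cm = (1/2)MR² = (1/2)(5.3)(0.29)² = 0.22286 kg m^2; centre at d = 0.72 m, so the parallel axis theorem gives I = 0.22286 + (5.3)(0.72)² = 2.9704 kg m^2.
Thin ring: I_cm = MR² = (1.3)(0.15)² = 0.02925 kg m^2; centre at d = 0.61 m, so the parallel axis theorem gives I = 0.02925 + (1.3)(0.61)² = 0.51298 kg m^2.
Total I = 0.015478 + 0.024217 + 2.9704 + 0.51298 = 3.5231 kg m^2.

3.52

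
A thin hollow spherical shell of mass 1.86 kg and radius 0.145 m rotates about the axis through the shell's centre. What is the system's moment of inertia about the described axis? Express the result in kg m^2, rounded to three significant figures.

0.0261

I_cm = (2/3)MR² = (2/3)(1.86)(0.145)² = 0.026071 kg m^2; axis through the centre, so I = 0.026071 kg m^2.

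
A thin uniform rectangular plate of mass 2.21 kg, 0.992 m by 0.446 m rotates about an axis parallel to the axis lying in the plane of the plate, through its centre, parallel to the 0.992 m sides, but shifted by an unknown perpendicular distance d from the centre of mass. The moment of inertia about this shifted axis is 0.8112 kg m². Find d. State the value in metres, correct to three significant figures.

0.592

About the centre-of-mass axis, I_cm = (1/12)Mb² = (1/12)(2.21)(0.446)² = 0.036634 kg m².
Parallel axis theorem: I = I_cm + Md², so Md² = 0.8112 − 0.036634 = 0.77457 kg m².
d = √(0.77457 / 2.21) = 0.59202 m.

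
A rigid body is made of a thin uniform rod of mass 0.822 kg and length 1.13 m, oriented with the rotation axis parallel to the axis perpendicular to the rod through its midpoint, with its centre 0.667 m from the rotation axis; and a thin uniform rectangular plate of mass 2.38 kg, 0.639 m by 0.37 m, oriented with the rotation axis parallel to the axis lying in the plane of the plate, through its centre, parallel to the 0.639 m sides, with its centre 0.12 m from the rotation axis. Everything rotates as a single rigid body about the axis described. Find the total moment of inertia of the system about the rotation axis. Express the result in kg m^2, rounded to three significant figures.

0.515

Thin rod: I_cm = (1/12)ML² = (1/12)(0.822)(1.13)² = 0.087468 kg m^2; centre at d = 0.667 m, so the parallel axis theorem gives I = 0.087468 + (0.822)(0.667)² = 0.45317 kg m^2.
Rectangular plate: I_cm = (1/12)Mb² = (1/12)(2.38)(0.37)² = 0.027152 kg m^2; centre at d = 0.12 m, so the parallel axis theorem gives I = 0.027152 + (2.38)(0.12)² = 0.061424 kg m^2.
Total I = 0.45317 + 0.061424 = 0.51459 kg m^2.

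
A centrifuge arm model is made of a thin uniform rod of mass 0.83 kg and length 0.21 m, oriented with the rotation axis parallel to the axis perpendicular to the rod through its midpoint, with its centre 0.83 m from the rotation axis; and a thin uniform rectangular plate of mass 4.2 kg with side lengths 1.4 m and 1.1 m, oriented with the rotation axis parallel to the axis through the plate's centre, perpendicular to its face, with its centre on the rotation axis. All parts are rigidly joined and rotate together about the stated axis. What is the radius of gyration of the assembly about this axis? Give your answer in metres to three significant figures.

Thin rod: I_cm = (1/12)ML² = (1/12)(0.83)(0.21)² = 0.0030502 kg·m²; centre at d = 0.83 m, so the parallel axis theorem gives I = 0.0030502 + (0.83)(0.83)² = 0.57484 kg·m².
Rectangular plate: I_cm = (1/12)M(a²+b²) = (1/12)(4.2)[(1.4)² + (1.1)²] = 1.1095 kg·m²; axis through the centre, so I = 1.1095 kg·m².
Total I = 1.6843 kg·m²; total mass M = 5.03 kg.
k = √(I/M) = √(1.6843/5.03) = 0.57867 m.

0.579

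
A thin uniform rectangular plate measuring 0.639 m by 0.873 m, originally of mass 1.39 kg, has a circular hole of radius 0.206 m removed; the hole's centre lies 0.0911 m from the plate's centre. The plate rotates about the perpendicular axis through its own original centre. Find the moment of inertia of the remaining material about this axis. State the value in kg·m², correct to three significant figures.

Unpierced body about its centre: I₀ = (1/12)M(a²+b²) = (1/12)(1.39)[(0.639)² + (0.873)²] = 0.13558 kg·m².
The removed disk has mass m = M·πr²/(ab) = (1.39)·π(0.206)²/(0.639·0.873) = 0.33219 kg (same uniform areal density).
Its moment of inertia about the rotation axis (parallel-axis theorem): I_hole = (1/2)mr² + md² = (1/2)(0.33219)(0.206)² + (0.33219)(0.0911)² = 0.0098053 kg·m².
Treating the hole as negative mass, I = I₀ − I_hole = 0.13558 − 0.0098053 = 0.12577 kg·m².

0.126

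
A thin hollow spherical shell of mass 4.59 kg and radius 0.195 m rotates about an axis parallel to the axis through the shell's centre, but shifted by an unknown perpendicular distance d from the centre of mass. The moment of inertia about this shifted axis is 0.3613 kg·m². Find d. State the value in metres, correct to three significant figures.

About the centre-of-mass axis, I_cm = (2/3)MR² = (2/3)(4.59)(0.195)² = 0.11636 kg·m².
Parallel axis theorem: I = I_cm + Md², so Md² = 0.3613 − 0.11636 = 0.24494 kg·m².
d = √(0.24494 / 4.59) = 0.23101 m.

0.231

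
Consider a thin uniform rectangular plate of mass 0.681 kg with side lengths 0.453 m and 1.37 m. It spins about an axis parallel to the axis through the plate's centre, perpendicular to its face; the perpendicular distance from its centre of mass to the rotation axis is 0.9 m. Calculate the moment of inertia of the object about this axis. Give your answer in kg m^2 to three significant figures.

I_cm = (1/12)M(a²+b²) = (1/12)(0.681)[(0.453)² + (1.37)²] = 0.11816 kg m^2; centre at d = 0.9 m, so I = I_cm + Md² gives I = 0.11816 + (0.681)(0.9)² = 0.66977 kg m^2.

0.670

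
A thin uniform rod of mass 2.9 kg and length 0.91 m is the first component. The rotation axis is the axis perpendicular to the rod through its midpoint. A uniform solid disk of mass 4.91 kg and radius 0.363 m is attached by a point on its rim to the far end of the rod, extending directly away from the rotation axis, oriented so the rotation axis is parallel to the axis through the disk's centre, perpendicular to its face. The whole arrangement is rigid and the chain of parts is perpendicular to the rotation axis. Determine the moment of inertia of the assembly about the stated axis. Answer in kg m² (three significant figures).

Thin rod: I_cm = (1/12)ML² = (1/12)(2.9)(0.91)² = 0.20012 kg m²; axis through the centre, so I = 0.20012 kg m².
Solid disk: I_cm = (1/2)MR² = (1/2)(4.91)(0.363)² = 0.32349 kg m²; centre at d = 0.455 + 0.363 = 0.818 m, so I = I_cm + Md² gives I = 0.32349 + (4.91)(0.818)² = 3.6089 kg m².
Total I = 0.20012 + 3.6089 = 3.809 kg m².

3.81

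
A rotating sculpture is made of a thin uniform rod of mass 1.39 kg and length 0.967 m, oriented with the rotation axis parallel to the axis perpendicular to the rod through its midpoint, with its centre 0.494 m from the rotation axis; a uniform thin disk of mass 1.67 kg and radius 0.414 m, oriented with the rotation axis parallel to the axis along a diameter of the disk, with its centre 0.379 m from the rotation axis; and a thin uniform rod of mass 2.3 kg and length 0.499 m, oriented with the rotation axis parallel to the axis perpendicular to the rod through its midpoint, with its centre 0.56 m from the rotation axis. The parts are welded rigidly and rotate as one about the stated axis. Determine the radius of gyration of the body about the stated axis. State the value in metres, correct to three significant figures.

0.534

Thin rod: I_cm = (1/12)ML² = (1/12)(1.39)(0.967)² = 0.10831 kg m²; centre at d = 0.494 m, so the parallel axis theorem gives I = 0.10831 + (1.39)(0.494)² = 0.44752 kg m².
Thin disk: I_cm = (1/4)MR² = (1/4)(1.67)(0.414)² = 0.071558 kg m²; centre at d = 0.379 m, so the parallel axis theorem gives I = 0.071558 + (1.67)(0.379)² = 0.31144 kg m².
Thin rod: I_cm = (1/12)ML² = (1/12)(2.3)(0.499)² = 0.047725 kg m²; centre at d = 0.56 m, so the parallel axis theorem gives I = 0.047725 + (2.3)(0.56)² = 0.76901 kg m².
Total I = 1.528 kg m²; total mass M = 5.36 kg.
k = √(I/M) = √(1.528/5.36) = 0.53392 m.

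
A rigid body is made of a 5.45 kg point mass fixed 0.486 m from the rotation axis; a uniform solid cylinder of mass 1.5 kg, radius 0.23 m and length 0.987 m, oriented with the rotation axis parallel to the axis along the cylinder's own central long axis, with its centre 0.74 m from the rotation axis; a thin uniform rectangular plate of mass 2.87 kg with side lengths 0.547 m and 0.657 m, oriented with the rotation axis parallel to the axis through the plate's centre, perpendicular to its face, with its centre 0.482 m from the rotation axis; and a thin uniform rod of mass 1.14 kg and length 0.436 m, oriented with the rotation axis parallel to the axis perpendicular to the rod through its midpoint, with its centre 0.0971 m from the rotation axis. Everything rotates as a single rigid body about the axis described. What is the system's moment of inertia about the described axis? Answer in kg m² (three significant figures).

3.02

Point mass: I_cm = 0; centre at d = 0.486 m, so the parallel axis theorem gives I = 0 + (5.45)(0.486)² = 1.2873 kg m².
Solid cylinder: I_cm = (1/2)MR² = (1/2)(1.5)(0.23)² = 0.039675 kg m²; centre at d = 0.74 m, so the parallel axis theorem gives I = 0.039675 + (1.5)(0.74)² = 0.86107 kg m².
Rectangular plate: I_cm = (1/12)M(a²+b²) = (1/12)(2.87)[(0.547)² + (0.657)²] = 0.1748 kg m²; centre at d = 0.482 m, so the parallel axis theorem gives I = 0.1748 + (2.87)(0.482)² = 0.84157 kg m².
Thin rod: I_cm = (1/12)ML² = (1/12)(1.14)(0.436)² = 0.018059 kg m²; centre at d = 0.0971 m, so the parallel axis theorem gives I = 0.018059 + (1.14)(0.0971)² = 0.028808 kg m².
Total I = 1.2873 + 0.86107 + 0.84157 + 0.028808 = 3.0187 kg m².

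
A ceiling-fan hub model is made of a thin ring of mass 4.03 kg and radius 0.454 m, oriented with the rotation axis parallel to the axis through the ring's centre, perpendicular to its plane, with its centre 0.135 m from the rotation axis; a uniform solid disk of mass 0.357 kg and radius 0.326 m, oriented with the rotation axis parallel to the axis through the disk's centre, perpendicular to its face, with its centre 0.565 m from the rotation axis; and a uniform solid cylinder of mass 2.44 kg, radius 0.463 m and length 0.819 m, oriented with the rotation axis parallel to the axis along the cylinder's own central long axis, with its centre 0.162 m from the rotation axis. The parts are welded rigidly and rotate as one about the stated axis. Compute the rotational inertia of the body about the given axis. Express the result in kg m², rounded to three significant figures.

1.36

Thin ring: I_cm = MR² = (4.03)(0.454)² = 0.83065 kg m²; centre at d = 0.135 m, so I = I_cm + Md² gives I = 0.83065 + (4.03)(0.135)² = 0.90409 kg m².
Solid disk: I_cm = (1/2)MR² = (1/2)(0.357)(0.326)² = 0.01897 kg m²; centre at d = 0.565 m, so I = I_cm + Md² gives I = 0.01897 + (0.357)(0.565)² = 0.13293 kg m².
Solid cylinder: I_cm = (1/2)MR² = (1/2)(2.44)(0.463)² = 0.26153 kg m²; centre at d = 0.162 m, so I = I_cm + Md² gives I = 0.26153 + (2.44)(0.162)² = 0.32557 kg m².
Total I = 0.90409 + 0.13293 + 0.32557 = 1.3626 kg m².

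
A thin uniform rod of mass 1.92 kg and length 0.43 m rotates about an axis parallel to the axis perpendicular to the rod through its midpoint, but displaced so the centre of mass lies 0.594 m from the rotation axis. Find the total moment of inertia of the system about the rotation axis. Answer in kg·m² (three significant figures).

0.707

I_cm = (1/12)ML² = (1/12)(1.92)(0.43)² = 0.029584 kg·m²; centre at d = 0.594 m, so I = I_cm + Md² gives I = 0.029584 + (1.92)(0.594)² = 0.70703 kg·m².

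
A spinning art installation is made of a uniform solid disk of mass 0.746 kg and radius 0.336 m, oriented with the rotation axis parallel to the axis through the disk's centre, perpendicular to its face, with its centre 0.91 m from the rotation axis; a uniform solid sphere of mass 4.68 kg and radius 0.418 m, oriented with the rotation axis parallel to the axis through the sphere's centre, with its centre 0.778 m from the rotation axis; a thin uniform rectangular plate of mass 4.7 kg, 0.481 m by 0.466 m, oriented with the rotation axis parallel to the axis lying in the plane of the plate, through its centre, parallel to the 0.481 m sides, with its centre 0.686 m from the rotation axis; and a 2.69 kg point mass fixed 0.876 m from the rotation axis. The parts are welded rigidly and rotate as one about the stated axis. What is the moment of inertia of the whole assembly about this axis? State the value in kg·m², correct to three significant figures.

8.18

Solid disk: I_cm = (1/2)MR² = (1/2)(0.746)(0.336)² = 0.04211 kg·m²; centre at d = 0.91 m, so I = I_cm + Md² gives I = 0.04211 + (0.746)(0.91)² = 0.65987 kg·m².
Solid sphere: I_cm = (2/5)MR² = (2/5)(4.68)(0.418)² = 0.32708 kg·m²; centre at d = 0.778 m, so I = I_cm + Md² gives I = 0.32708 + (4.68)(0.778)² = 3.1598 kg·m².
Rectangular plate: I_cm = (1/12)Mb² = (1/12)(4.7)(0.466)² = 0.085053 kg·m²; centre at d = 0.686 m, so I = I_cm + Md² gives I = 0.085053 + (4.7)(0.686)² = 2.2969 kg·m².
Point mass: I_cm = 0; centre at d = 0.876 m, so I = I_cm + Md² gives I = 0 + (2.69)(0.876)² = 2.0642 kg·m².
Total I = 0.65987 + 3.1598 + 2.2969 + 2.0642 = 8.1808 kg·m².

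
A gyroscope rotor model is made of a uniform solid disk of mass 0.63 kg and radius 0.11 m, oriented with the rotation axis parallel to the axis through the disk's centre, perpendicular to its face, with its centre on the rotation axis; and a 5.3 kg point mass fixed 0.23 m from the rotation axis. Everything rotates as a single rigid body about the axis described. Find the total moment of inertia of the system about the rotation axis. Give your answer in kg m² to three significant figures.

0.284

Solid disk: I_cm = (1/2)MR² = (1/2)(0.63)(0.11)² = 0.0038115 kg m²; axis through the centre, so I = 0.0038115 kg m².
Point mass: I_cm = 0; centre at d = 0.23 m, so the parallel axis theorem gives I = 0 + (5.3)(0.23)² = 0.28037 kg m².
Total I = 0.0038115 + 0.28037 = 0.28418 kg m².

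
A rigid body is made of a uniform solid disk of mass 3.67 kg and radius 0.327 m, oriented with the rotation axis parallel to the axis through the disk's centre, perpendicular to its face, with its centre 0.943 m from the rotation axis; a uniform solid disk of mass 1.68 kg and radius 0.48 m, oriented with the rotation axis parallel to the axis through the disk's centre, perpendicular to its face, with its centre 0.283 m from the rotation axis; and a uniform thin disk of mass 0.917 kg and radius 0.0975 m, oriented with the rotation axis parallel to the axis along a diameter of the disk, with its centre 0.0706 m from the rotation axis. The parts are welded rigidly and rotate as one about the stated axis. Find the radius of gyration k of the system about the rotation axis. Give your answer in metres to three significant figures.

Solid disk: I_cm = (1/2)MR² = (1/2)(3.67)(0.327)² = 0.19621 kg m^2; centre at d = 0.943 m, so the parallel axis theorem gives I = 0.19621 + (3.67)(0.943)² = 3.4598 kg m^2.
Solid disk: I_cm = (1/2)MR² = (1/2)(1.68)(0.48)² = 0.19354 kg m^2; centre at d = 0.283 m, so the parallel axis theorem gives I = 0.19354 + (1.68)(0.283)² = 0.32809 kg m^2.
Thin disk: I_cm = (1/4)MR² = (1/4)(0.917)(0.0975)² = 0.0021793 kg m^2; centre at d = 0.0706 m, so the parallel axis theorem gives I = 0.0021793 + (0.917)(0.0706)² = 0.00675 kg m^2.
Total I = 3.7946 kg m^2; total mass M = 6.267 kg.
k = √(I/M) = √(3.7946/6.267) = 0.77813 m.

0.778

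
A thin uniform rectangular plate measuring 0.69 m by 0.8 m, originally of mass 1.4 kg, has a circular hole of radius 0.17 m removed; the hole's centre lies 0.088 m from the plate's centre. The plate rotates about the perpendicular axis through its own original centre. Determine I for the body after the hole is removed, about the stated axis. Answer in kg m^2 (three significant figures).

0.125

Unpierced body about its centre: I₀ = (1/12)M(a²+b²) = (1/12)(1.4)[(0.69)² + (0.8)²] = 0.13021 kg m^2.
The removed disk has mass m = M·πr²/(ab) = (1.4)·π(0.17)²/(0.69·0.8) = 0.23027 kg (same uniform areal density).
Its moment of inertia about the rotation axis (parallel-axis theorem): I_hole = (1/2)mr² + md² = (1/2)(0.23027)(0.17)² + (0.23027)(0.088)² = 0.0051106 kg m^2.
Treating the hole as negative mass, I = I₀ − I_hole = 0.13021 − 0.0051106 = 0.1251 kg m^2.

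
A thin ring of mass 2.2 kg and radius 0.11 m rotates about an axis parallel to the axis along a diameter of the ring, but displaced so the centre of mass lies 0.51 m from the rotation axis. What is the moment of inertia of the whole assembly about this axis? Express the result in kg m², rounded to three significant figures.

I_cm = (1/2)MR² = (1/2)(2.2)(0.11)² = 0.01331 kg m²; centre at d = 0.51 m, so I = I_cm + Md² gives I = 0.01331 + (2.2)(0.51)² = 0.58553 kg m².

0.586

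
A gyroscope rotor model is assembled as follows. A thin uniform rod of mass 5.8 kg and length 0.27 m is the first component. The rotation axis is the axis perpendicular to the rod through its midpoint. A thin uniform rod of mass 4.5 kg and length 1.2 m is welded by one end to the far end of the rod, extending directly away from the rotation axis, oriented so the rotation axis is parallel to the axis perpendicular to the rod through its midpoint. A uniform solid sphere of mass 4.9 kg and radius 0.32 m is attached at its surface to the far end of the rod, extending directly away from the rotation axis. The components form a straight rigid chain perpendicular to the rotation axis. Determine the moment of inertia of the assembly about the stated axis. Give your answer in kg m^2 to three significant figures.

16.6

Thin rod: I_cm = (1/12)ML² = (1/12)(5.8)(0.27)² = 0.035235 kg m^2; axis through the centre, so I = 0.035235 kg m^2.
Thin rod: I_cm = (1/12)ML² = (1/12)(4.5)(1.2)² = 0.54 kg m^2; centre at d = 0.135 + 0.6 = 0.735 m, so I = I_cm + Md² gives I = 0.54 + (4.5)(0.735)² = 2.971 kg m^2.
Solid sphere: I_cm = (2/5)MR² = (2/5)(4.9)(0.32)² = 0.2007 kg m^2; centre at d = 0.135 + 0.6 + 0.6 + 0.32 = 1.655 m, so I = I_cm + Md² gives I = 0.2007 + (4.9)(1.655)² = 13.622 kg m^2.
Total I = 0.035235 + 2.971 + 13.622 = 16.628 kg m^2.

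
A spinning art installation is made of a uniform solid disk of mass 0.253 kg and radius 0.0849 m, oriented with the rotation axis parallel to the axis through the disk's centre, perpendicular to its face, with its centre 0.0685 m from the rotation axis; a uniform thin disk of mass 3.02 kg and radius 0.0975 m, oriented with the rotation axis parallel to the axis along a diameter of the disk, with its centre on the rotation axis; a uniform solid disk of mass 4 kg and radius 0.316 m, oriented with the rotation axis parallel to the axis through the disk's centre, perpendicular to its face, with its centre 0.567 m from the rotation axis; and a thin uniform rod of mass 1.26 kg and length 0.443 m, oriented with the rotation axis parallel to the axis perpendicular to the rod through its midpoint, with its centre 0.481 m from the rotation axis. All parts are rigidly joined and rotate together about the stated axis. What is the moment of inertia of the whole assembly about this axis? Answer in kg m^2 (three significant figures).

Solid disk: I_cm = (1/2)MR² = (1/2)(0.253)(0.0849)² = 0.00091181 kg m^2; centre at d = 0.0685 m, so I = I_cm + Md² gives I = 0.00091181 + (0.253)(0.0685)² = 0.002099 kg m^2.
Thin disk: I_cm = (1/4)MR² = (1/4)(3.02)(0.0975)² = 0.0071772 kg m^2; axis through the centre, so I = 0.0071772 kg m^2.
Solid disk: I_cm = (1/2)MR² = (1/2)(4)(0.316)² = 0.19971 kg m^2; centre at d = 0.567 m, so I = I_cm + Md² gives I = 0.19971 + (4)(0.567)² = 1.4857 kg m^2.
Thin rod: I_cm = (1/12)ML² = (1/12)(1.26)(0.443)² = 0.020606 kg m^2; centre at d = 0.481 m, so I = I_cm + Md² gives I = 0.020606 + (1.26)(0.481)² = 0.31212 kg m^2.
Total I = 0.002099 + 0.0071772 + 1.4857 + 0.31212 = 1.8071 kg m^2.

1.81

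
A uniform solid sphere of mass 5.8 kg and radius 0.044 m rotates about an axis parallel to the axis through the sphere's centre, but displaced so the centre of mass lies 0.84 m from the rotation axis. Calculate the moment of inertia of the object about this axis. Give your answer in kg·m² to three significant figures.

I_cm = (2/5)MR² = (2/5)(5.8)(0.044)² = 0.0044915 kg·m²; centre at d = 0.84 m, so the parallel axis theorem gives I = 0.0044915 + (5.8)(0.84)² = 4.097 kg·m².

4.10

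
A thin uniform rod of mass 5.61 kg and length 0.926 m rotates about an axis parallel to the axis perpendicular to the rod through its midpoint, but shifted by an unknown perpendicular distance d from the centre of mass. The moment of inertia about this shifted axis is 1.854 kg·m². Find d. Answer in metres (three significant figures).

About the centre-of-mass axis, I_cm = (1/12)ML² = (1/12)(5.61)(0.926)² = 0.40087 kg·m².
Parallel axis theorem: I = I_cm + Md², so Md² = 1.854 − 0.40087 = 1.4531 kg·m².
d = √(1.4531 / 5.61) = 0.50894 m.

0.509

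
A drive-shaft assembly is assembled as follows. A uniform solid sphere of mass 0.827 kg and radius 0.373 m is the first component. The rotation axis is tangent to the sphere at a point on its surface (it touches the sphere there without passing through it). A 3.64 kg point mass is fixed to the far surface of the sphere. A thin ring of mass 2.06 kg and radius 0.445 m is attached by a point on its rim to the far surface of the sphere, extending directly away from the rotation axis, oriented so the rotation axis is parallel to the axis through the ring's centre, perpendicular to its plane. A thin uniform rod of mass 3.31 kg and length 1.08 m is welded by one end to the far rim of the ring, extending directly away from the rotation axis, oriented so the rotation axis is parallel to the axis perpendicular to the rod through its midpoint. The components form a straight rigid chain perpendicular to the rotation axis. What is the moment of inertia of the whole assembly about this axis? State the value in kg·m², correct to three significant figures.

21.5

Solid sphere: I_cm = (2/5)MR² = (2/5)(0.827)(0.373)² = 0.046024 kg·m²; centre at d = 0.373 m, so the parallel axis theorem gives I = 0.046024 + (0.827)(0.373)² = 0.16108 kg·m².
Point mass: I_cm = 0; centre at d = 0.373 + 0.373 = 0.746 m, so the parallel axis theorem gives I = 0 + (3.64)(0.746)² = 2.0257 kg·m².
Thin ring: I_cm = MR² = (2.06)(0.445)² = 0.40793 kg·m²; centre at d = 0.373 + 0.373 + 0.445 = 1.191 m, so the parallel axis theorem gives I = 0.40793 + (2.06)(1.191)² = 3.33 kg·m².
Thin rod: I_cm = (1/12)ML² = (1/12)(3.31)(1.08)² = 0.32173 kg·m²; centre at d = 0.373 + 0.373 + 0.445 + 0.445 + 0.54 = 2.176 m, so the parallel axis theorem gives I = 0.32173 + (3.31)(2.176)² = 15.995 kg·m².
Total I = 0.16108 + 2.0257 + 3.33 + 15.995 = 21.511 kg·m².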